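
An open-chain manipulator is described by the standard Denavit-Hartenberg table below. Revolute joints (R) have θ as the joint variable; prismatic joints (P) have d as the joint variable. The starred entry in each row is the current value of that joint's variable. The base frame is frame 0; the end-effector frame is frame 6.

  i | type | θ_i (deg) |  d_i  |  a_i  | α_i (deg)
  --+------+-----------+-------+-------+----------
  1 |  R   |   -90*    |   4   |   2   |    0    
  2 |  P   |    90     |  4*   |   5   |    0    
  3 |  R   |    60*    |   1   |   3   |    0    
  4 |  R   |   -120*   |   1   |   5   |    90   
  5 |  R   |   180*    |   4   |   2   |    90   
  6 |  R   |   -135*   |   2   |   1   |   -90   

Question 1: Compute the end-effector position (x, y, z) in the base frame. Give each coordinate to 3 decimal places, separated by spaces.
after link 1: o_1 = (0.0000, -2.0000, 4.0000)
after link 2: o_2 = (5.0000, -2.0000, 8.0000)
after link 3: o_3 = (6.5000, 0.5981, 9.0000)
after link 4: o_4 = (9.0000, -3.7321, 10.0000)
after link 5: o_5 = (4.5359, -4.0000, 10.0000)
after link 6: o_6 = (5.5018, -4.2588, 12.0000)

5.502 -4.259 12.000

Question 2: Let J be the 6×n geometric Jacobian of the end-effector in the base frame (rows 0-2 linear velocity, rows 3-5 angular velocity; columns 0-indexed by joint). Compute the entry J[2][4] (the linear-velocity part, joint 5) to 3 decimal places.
-1.293

axis z_4 = (-0.8660,-0.5000,0.0000); lever o_n−o_4 = (-3.4982,-0.5268,2.0000)
cross product → J_v[:, 4] = (-1.0000,1.7321,-1.2929)
J_ω[:, 4] = z_4
entry J[2][4] = -1.2929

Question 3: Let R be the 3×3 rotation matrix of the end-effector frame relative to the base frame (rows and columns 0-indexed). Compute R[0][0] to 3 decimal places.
0.966

End-effector x-axis (col 0 of R) = (0.9659,-0.2588,-0.0000)
R[0][0] = 0.9659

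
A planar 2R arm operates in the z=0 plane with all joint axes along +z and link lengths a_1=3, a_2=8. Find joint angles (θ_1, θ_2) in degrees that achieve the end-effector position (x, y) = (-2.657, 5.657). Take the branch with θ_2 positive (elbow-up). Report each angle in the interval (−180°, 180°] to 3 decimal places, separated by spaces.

0.006 134.996

cos θ_2 = (39.0613−3²−8²)/(2·3·8) = -0.7071; θ_2 = 134.9959° (elbow-up)
β = atan2(5.6570,-2.6570) = 115.1587°; ψ = atan2(5.6573,-2.6565) = 115.1531°
θ_1 = β − ψ = 0.0056°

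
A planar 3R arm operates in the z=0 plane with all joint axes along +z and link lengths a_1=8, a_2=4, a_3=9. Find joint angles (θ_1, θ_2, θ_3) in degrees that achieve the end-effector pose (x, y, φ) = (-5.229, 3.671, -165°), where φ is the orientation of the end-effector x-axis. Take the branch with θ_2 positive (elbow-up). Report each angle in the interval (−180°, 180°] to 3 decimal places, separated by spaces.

30.000 119.994 45.006

wrist centre = target − a_3·(cos φ, sin φ) = (3.4643, 6.0004)
cos θ_2 = (48.0061−8²−4²)/(2·8·4) = -0.4999; θ_2 = 119.9937° (elbow-up)
β = atan2(6.0004,3.4643) = 59.9999°; ψ = atan2(3.4643,6.0004) = 30.0000°
θ_1 = β − ψ = 29.9999°
θ_3 = φ − θ_1 − θ_2 = 45.0064° (wrapped to (-180°,180°])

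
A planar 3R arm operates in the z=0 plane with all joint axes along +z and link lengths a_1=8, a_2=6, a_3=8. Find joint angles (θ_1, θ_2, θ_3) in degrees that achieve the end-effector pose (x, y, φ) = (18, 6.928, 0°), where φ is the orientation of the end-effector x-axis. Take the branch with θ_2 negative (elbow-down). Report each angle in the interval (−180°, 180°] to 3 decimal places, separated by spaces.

wrist centre = target − a_3·(cos φ, sin φ) = (10.0000, 6.9280)
cos θ_2 = (147.9972−8²−6²)/(2·8·6) = 0.5000; θ_2 = -60.0019° (elbow-down)
β = atan2(6.9280,10.0000) = 34.7142°; ψ = atan2(-5.1963,10.9998) = -25.2858°
θ_1 = β − ψ = 60.0000°
θ_3 = φ − θ_1 − θ_2 = 0.0019° (wrapped to (-180°,180°])

60.000 -60.002 0.002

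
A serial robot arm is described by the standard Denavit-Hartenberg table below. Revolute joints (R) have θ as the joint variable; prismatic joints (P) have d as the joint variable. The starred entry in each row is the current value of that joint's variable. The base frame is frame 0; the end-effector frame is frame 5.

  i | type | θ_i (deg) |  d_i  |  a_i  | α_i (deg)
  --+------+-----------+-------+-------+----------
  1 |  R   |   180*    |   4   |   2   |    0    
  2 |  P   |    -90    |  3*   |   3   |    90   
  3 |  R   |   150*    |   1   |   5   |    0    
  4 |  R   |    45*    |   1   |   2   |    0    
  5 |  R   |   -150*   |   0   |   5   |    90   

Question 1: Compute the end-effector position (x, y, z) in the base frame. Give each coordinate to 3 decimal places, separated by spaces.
after link 1: o_1 = (-2.0000, 0.0000, 4.0000)
after link 2: o_2 = (-2.0000, 3.0000, 7.0000)
after link 3: o_3 = (-1.0000, -1.3301, 9.5000)
after link 4: o_4 = (-0.0000, -3.2620, 8.9824)
after link 5: o_5 = (-0.0000, 0.2736, 12.5179)

-0.000 0.274 12.518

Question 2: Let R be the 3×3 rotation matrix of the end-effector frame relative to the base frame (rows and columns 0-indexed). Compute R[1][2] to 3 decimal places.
0.707

End-effector z-axis (col 2 of R) = (0.0000,0.7071,-0.7071)
R[1][2] = 0.7071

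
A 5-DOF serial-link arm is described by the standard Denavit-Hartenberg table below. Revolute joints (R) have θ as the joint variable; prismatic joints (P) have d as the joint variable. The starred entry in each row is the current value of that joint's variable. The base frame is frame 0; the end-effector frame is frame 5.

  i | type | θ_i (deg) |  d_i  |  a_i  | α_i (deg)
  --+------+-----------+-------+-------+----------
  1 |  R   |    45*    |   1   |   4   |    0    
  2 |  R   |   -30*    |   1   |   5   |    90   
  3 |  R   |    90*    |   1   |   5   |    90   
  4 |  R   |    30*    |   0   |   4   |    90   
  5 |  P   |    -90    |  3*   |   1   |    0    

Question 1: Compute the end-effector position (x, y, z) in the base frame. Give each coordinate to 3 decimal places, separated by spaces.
6.796 3.475 11.964

after link 1: o_1 = (2.8284, 2.8284, 1.0000)
after link 2: o_2 = (7.6581, 4.1225, 2.0000)
after link 3: o_3 = (7.9169, 3.1566, 7.0000)
after link 4: o_4 = (8.4345, 1.2247, 10.4641)
after link 5: o_5 = (6.7962, 3.4755, 11.9641)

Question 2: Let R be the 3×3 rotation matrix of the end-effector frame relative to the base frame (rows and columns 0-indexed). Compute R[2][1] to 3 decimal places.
0.866

End-effector y-axis (col 1 of R) = (0.1294,-0.4830,0.8660)
R[2][1] = 0.8660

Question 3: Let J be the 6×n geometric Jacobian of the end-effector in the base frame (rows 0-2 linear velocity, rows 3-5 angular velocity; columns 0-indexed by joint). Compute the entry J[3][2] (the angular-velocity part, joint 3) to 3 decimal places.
0.259

axis z_2 = (0.2588,-0.9659,0.0000); lever o_n−o_2 = (-0.8619,-0.6470,9.9641)
cross product → J_v[:, 2] = (-9.6246,-2.5789,-1.0000)
J_ω[:, 2] = z_2
entry J[3][2] = 0.2588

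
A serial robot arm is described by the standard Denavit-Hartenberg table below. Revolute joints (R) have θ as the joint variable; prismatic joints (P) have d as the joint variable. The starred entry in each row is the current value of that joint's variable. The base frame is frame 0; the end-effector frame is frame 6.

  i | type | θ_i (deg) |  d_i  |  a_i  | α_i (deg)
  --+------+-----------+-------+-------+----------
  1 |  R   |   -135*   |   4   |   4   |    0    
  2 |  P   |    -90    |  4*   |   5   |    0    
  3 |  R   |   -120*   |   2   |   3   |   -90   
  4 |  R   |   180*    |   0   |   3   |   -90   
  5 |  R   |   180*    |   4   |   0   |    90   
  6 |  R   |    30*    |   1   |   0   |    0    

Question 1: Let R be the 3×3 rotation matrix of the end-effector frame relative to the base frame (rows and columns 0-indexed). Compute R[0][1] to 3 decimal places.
End-effector y-axis (col 1 of R) = (-0.4830,-0.1294,0.8660)
R[0][1] = -0.4830

-0.483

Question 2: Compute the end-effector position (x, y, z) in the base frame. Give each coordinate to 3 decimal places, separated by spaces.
after link 1: o_1 = (-2.8284, -2.8284, 4.0000)
after link 2: o_2 = (-6.3640, 0.7071, 8.0000)
after link 3: o_3 = (-3.4662, 1.4836, 10.0000)
after link 4: o_4 = (-6.3640, 0.7071, 10.0000)
after link 5: o_5 = (-6.3640, 0.7071, 14.0000)
after link 6: o_6 = (-6.1051, -0.2588, 14.0000)

-6.105 -0.259 14.000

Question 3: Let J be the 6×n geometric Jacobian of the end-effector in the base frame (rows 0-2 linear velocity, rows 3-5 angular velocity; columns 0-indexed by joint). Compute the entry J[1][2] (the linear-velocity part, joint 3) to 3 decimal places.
axis z_2 = (0.0000,0.0000,1.0000); lever o_n−o_2 = (0.2588,-0.9659,6.0000)
cross product → J_v[:, 2] = (0.9659,0.2588,-0.0000)
J_ω[:, 2] = z_2
entry J[1][2] = 0.2588

0.259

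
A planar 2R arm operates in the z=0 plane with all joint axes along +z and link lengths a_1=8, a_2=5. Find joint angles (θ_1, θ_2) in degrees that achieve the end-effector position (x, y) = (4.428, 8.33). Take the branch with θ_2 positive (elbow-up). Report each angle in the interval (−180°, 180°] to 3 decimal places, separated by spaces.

cos θ_2 = (88.9961−8²−5²)/(2·8·5) = -0.0000; θ_2 = 90.0028° (elbow-up)
β = atan2(8.3300,4.4280) = 62.0061°; ψ = atan2(5.0000,7.9998) = 32.0062°
θ_1 = β − ψ = 29.9999°

30.000 90.003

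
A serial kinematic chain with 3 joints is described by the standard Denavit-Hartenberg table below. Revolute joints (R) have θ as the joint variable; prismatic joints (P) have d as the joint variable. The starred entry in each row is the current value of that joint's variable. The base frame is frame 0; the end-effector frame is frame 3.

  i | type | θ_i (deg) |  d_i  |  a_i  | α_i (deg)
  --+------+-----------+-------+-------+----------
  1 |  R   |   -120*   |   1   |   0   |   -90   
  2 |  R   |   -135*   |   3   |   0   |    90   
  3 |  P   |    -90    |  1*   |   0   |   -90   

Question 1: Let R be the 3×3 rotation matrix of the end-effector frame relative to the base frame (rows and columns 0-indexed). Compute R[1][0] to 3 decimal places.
0.500

End-effector x-axis (col 0 of R) = (-0.8660,0.5000,-0.0000)
R[1][0] = 0.5000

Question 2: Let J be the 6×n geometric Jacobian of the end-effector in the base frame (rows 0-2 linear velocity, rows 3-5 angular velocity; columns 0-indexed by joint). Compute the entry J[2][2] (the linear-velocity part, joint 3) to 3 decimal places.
prismatic axis z_2 = (0.3536,0.6124,-0.7071)
J_v[:, 2] = z_2; J_ω[:, 2] = (0,0,0)
entry J[2][2] = -0.7071

-0.707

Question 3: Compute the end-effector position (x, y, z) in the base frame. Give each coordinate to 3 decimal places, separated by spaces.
after link 1: o_1 = (0.0000, 0.0000, 1.0000)
after link 2: o_2 = (2.5981, -1.5000, 1.0000)
after link 3: o_3 = (2.9516, -0.8876, 0.2929)

2.952 -0.888 0.293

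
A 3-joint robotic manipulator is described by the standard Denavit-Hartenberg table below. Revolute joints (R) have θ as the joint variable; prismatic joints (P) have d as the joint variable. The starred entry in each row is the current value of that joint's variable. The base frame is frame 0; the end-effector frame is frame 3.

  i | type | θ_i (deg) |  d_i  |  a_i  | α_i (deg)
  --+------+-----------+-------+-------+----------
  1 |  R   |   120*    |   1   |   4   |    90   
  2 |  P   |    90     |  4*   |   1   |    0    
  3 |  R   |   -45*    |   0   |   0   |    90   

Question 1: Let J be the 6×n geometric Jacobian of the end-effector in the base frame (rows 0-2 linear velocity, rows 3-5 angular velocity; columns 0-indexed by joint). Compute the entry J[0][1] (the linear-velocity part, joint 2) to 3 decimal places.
prismatic axis z_1 = (0.8660,0.5000,0.0000)
J_v[:, 1] = z_1; J_ω[:, 1] = (0,0,0)
entry J[0][1] = 0.8660

0.866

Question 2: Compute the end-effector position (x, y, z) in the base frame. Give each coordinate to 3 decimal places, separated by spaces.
after link 1: o_1 = (-2.0000, 3.4641, 1.0000)
after link 2: o_2 = (1.4641, 5.4641, 2.0000)
after link 3: o_3 = (1.4641, 5.4641, 2.0000)

1.464 5.464 2.000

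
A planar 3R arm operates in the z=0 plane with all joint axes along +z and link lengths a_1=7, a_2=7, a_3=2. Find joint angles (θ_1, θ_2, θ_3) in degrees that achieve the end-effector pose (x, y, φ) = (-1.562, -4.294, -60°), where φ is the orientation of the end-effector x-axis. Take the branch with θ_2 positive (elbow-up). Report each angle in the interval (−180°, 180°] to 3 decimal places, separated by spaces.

wrist centre = target − a_3·(cos φ, sin φ) = (-2.5620, -2.5619)
cos θ_2 = (13.1274−7²−7²)/(2·7·7) = -0.8660; θ_2 = 150.0024° (elbow-up)
β = atan2(-2.5619,-2.5620) = -135.0006°; ψ = atan2(3.4997,0.9377) = 75.0012°
θ_1 = β − ψ = -210.0018°
θ_3 = φ − θ_1 − θ_2 = -0.0006° (wrapped to (-180°,180°])

149.998 150.002 -0.001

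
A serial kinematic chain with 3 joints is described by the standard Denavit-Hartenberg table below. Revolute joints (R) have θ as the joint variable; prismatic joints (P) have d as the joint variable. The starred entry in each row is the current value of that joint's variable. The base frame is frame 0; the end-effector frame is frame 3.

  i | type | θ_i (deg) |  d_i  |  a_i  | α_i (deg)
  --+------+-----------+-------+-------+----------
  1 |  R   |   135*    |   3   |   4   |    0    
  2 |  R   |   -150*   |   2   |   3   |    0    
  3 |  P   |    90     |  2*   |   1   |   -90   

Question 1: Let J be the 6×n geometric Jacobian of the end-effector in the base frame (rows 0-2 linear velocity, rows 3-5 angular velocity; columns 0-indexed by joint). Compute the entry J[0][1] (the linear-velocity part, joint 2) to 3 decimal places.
axis z_1 = (0.0000,0.0000,1.0000); lever o_n−o_1 = (3.1566,0.1895,4.0000)
cross product → J_v[:, 1] = (-0.1895,3.1566,0.0000)
J_ω[:, 1] = z_1
entry J[0][1] = -0.1895

-0.189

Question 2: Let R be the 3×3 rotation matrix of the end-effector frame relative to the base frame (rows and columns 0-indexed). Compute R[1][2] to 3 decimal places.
End-effector z-axis (col 2 of R) = (-0.9659,0.2588,0.0000)
R[1][2] = 0.2588

0.259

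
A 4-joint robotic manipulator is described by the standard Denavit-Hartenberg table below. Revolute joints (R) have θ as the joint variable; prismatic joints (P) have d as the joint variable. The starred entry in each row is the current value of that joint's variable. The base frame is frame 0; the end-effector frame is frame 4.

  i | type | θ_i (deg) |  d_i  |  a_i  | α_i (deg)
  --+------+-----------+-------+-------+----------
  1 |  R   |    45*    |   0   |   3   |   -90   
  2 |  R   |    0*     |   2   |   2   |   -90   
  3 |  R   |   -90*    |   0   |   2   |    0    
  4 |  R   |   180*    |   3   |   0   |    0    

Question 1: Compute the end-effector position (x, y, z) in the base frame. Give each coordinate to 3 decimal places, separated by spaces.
0.707 6.364 -3.000

after link 1: o_1 = (2.1213, 2.1213, 0.0000)
after link 2: o_2 = (2.1213, 4.9497, 0.0000)
after link 3: o_3 = (0.7071, 6.3640, 0.0000)
after link 4: o_4 = (0.7071, 6.3640, -3.0000)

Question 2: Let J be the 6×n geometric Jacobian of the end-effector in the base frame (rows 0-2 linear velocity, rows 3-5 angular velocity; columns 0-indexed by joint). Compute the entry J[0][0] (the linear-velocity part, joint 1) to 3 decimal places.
axis z_0 = ẑ; lever o_n−o_0 = (0.7071,6.3640,-3.0000)
cross product → J_v[:, 0] = (-6.3640,0.7071,0.0000)
J_ω[:, 0] = z_0
entry J[0][0] = -6.3640

-6.364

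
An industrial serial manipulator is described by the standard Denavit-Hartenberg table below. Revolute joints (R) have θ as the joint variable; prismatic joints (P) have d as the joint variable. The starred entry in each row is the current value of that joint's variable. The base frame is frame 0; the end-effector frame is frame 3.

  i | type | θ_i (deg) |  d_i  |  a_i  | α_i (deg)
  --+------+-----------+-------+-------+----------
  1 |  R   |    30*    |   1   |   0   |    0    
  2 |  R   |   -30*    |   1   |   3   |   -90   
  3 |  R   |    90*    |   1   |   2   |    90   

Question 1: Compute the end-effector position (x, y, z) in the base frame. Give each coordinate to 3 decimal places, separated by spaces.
after link 1: o_1 = (0.0000, 0.0000, 1.0000)
after link 2: o_2 = (3.0000, 0.0000, 2.0000)
after link 3: o_3 = (3.0000, 1.0000, 0.0000)

3.000 1.000 0.000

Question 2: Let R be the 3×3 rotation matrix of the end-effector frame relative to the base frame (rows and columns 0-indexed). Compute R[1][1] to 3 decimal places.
1.000

End-effector y-axis (col 1 of R) = (-0.0000,1.0000,0.0000)
R[1][1] = 1.0000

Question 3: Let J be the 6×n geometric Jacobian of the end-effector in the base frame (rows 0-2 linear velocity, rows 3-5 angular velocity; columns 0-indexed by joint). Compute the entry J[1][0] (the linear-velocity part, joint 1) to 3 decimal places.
3.000

axis z_0 = ẑ; lever o_n−o_0 = (3.0000,1.0000,0.0000)
cross product → J_v[:, 0] = (-1.0000,3.0000,0.0000)
J_ω[:, 0] = z_0
entry J[1][0] = 3.0000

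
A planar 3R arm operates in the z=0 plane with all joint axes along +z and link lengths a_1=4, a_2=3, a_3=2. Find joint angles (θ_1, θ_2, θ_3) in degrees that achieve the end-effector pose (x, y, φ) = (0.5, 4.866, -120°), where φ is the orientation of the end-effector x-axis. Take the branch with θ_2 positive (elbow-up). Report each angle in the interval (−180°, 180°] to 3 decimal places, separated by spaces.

wrist centre = target − a_3·(cos φ, sin φ) = (1.5000, 6.5981)
cos θ_2 = (45.7843−4²−3²)/(2·4·3) = 0.8660; θ_2 = 30.0016° (elbow-up)
β = atan2(6.5981,1.5000) = 77.1921°; ψ = atan2(1.5001,6.5980) = 12.8086°
θ_1 = β − ψ = 64.3835°
θ_3 = φ − θ_1 − θ_2 = 145.6149° (wrapped to (-180°,180°])

64.384 30.002 145.615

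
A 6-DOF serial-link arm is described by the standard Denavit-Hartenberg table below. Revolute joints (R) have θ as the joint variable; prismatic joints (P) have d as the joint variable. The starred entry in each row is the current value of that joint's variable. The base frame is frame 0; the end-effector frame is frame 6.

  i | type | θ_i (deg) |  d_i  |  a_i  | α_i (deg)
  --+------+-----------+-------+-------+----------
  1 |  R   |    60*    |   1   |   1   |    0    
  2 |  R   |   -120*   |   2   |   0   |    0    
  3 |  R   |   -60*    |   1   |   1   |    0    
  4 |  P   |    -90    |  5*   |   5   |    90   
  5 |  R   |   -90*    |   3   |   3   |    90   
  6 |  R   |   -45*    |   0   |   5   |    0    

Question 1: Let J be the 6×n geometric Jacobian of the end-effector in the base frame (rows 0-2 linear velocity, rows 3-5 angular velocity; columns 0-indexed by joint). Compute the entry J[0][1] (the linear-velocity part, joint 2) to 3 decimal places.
-1.170

axis z_1 = (0.0000,0.0000,1.0000); lever o_n−o_1 = (-5.0979,1.1702,1.4645)
cross product → J_v[:, 1] = (-1.1702,-5.0979,0.0000)
J_ω[:, 1] = z_1
entry J[0][1] = -1.1702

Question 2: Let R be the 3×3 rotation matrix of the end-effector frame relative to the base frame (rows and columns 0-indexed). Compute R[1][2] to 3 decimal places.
End-effector z-axis (col 2 of R) = (0.8660,-0.5000,-0.0000)
R[1][2] = -0.5000

-0.500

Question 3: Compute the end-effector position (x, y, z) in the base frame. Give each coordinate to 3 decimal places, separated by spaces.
after link 1: o_1 = (0.5000, 0.8660, 1.0000)
after link 2: o_2 = (0.5000, 0.8660, 3.0000)
after link 3: o_3 = (0.0000, -0.0000, 4.0000)
after link 4: o_4 = (-4.3301, 2.5000, 9.0000)
after link 5: o_5 = (-2.8301, 5.0981, 6.0000)
after link 6: o_6 = (-4.5979, 2.0362, 2.4645)

-4.598 2.036 2.464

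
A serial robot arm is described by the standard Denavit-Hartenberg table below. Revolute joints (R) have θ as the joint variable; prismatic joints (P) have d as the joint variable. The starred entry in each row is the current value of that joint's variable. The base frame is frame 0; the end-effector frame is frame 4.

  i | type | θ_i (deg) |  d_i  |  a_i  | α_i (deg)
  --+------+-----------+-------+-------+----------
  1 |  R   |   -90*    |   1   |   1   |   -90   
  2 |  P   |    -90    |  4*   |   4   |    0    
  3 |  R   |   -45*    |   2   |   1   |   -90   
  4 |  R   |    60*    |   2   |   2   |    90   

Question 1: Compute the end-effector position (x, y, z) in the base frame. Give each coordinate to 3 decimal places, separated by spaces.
4.268 -1.000 7.828

after link 1: o_1 = (0.0000, -1.0000, 1.0000)
after link 2: o_2 = (4.0000, -1.0000, 5.0000)
after link 3: o_3 = (6.0000, -0.2929, 5.7071)
after link 4: o_4 = (4.2679, -1.0000, 7.8284)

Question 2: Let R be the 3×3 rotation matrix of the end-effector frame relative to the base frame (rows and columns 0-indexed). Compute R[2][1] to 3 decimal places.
0.707

End-effector y-axis (col 1 of R) = (0.0000,-0.7071,0.7071)
R[2][1] = 0.7071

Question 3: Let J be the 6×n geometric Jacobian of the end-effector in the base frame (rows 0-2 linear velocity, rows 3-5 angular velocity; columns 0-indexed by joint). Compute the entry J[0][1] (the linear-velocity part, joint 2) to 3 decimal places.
1.000

prismatic axis z_1 = (1.0000,0.0000,0.0000)
J_v[:, 1] = z_1; J_ω[:, 1] = (0,0,0)
entry J[0][1] = 1.0000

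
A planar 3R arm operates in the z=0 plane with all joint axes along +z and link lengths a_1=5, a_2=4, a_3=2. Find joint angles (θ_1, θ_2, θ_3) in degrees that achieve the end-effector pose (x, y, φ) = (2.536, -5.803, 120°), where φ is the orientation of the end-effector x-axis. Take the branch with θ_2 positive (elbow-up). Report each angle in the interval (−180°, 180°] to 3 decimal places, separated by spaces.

-84.729 45.008 159.721

wrist centre = target − a_3·(cos φ, sin φ) = (3.5360, -7.5351)
cos θ_2 = (69.2803−5²−4²)/(2·5·4) = 0.7070; θ_2 = 45.0081° (elbow-up)
β = atan2(-7.5351,3.5360) = -64.8606°; ψ = atan2(2.8288,7.8280) = 19.8684°
θ_1 = β − ψ = -84.7290°
θ_3 = φ − θ_1 − θ_2 = 159.7209° (wrapped to (-180°,180°])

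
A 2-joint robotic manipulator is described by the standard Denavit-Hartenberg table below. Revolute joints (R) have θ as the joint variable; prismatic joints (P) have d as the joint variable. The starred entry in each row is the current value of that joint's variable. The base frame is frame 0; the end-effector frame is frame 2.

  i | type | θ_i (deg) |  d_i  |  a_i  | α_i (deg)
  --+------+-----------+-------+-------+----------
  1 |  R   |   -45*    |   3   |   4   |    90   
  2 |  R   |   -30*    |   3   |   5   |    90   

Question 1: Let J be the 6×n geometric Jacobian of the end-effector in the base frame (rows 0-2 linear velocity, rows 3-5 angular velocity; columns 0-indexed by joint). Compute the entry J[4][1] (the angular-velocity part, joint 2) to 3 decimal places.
axis z_1 = (-0.7071,-0.7071,0.0000); lever o_n−o_1 = (0.9405,-5.1832,-2.5000)
cross product → J_v[:, 1] = (1.7678,-1.7678,4.3301)
J_ω[:, 1] = z_1
entry J[4][1] = -0.7071

-0.707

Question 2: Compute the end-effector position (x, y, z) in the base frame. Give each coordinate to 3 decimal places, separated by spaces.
after link 1: o_1 = (2.8284, -2.8284, 3.0000)
after link 2: o_2 = (3.7690, -8.0116, 0.5000)

3.769 -8.012 0.500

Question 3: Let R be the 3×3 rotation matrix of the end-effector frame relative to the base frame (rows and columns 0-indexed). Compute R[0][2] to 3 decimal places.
-0.354

End-effector z-axis (col 2 of R) = (-0.3536,0.3536,-0.8660)
R[0][2] = -0.3536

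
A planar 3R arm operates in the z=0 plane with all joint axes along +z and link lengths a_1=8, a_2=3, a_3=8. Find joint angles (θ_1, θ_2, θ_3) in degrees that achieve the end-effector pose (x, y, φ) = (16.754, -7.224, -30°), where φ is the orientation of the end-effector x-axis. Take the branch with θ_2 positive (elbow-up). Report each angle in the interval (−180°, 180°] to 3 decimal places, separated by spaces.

wrist centre = target − a_3·(cos φ, sin φ) = (9.8258, -3.2240)
cos θ_2 = (106.9405−8²−3²)/(2·8·3) = 0.7071; θ_2 = 45.0011° (elbow-up)
β = atan2(-3.2240,9.8258) = -18.1655°; ψ = atan2(2.1214,10.1213) = 11.8375°
θ_1 = β − ψ = -30.0030°
θ_3 = φ − θ_1 − θ_2 = -44.9981° (wrapped to (-180°,180°])

-30.003 45.001 -44.998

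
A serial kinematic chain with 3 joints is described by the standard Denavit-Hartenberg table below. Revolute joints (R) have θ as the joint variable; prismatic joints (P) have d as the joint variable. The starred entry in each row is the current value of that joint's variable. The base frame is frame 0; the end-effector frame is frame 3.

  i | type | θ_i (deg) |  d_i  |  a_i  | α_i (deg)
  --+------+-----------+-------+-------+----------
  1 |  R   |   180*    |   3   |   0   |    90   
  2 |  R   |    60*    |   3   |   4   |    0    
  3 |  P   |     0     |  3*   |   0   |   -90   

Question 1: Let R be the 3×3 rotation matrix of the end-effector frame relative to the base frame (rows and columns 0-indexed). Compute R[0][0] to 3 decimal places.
End-effector x-axis (col 0 of R) = (-0.5000,0.0000,0.8660)
R[0][0] = -0.5000

-0.500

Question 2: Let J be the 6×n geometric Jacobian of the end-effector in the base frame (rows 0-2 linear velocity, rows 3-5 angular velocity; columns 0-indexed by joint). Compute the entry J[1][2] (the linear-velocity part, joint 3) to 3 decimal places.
1.000

prismatic axis z_2 = (0.0000,1.0000,0.0000)
J_v[:, 2] = z_2; J_ω[:, 2] = (0,0,0)
entry J[1][2] = 1.0000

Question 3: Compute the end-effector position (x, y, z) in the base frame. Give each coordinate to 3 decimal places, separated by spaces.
-2.000 6.000 6.464

after link 1: o_1 = (0.0000, 0.0000, 3.0000)
after link 2: o_2 = (-2.0000, 3.0000, 6.4641)
after link 3: o_3 = (-2.0000, 6.0000, 6.4641)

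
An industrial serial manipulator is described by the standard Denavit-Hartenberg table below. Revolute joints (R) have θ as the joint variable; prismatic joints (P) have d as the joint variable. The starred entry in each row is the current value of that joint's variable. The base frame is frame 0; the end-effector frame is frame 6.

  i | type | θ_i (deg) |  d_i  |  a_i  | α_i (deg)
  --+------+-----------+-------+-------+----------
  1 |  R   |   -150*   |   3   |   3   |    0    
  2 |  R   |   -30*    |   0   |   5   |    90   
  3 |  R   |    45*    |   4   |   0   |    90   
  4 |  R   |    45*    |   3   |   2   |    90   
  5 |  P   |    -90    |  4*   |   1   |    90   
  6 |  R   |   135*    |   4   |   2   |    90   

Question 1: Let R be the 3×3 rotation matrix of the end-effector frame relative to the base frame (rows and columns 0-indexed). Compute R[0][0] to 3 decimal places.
End-effector x-axis (col 0 of R) = (-0.8536,-0.5000,-0.1464)
R[0][0] = -0.8536

-0.854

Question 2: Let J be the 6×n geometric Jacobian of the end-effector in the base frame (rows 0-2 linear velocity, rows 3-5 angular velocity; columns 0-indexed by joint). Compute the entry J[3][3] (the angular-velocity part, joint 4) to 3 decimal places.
-0.707

axis z_3 = (-0.7071,0.0000,-0.7071); lever o_n−o_3 = (-4.1213,-5.2426,-0.7071)
cross product → J_v[:, 3] = (-3.7071,2.4142,3.7071)
J_ω[:, 3] = z_3
entry J[3][3] = -0.7071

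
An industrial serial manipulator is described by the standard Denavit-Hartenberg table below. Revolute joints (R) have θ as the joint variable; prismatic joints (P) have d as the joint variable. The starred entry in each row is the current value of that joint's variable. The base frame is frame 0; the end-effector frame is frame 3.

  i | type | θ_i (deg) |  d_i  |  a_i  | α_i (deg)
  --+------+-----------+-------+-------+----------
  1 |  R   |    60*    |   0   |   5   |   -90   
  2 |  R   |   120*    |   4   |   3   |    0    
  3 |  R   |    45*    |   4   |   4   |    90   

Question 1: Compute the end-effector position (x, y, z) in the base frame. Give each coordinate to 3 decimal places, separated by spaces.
-7.110 3.685 -3.633

after link 1: o_1 = (2.5000, 4.3301, 0.0000)
after link 2: o_2 = (-1.7141, 5.0311, -2.5981)
after link 3: o_3 = (-7.1101, 3.6850, -3.6334)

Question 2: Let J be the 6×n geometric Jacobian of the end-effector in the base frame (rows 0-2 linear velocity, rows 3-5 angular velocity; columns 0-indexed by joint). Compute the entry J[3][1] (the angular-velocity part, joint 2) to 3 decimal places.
-0.866

axis z_1 = (-0.8660,0.5000,0.0000); lever o_n−o_1 = (-9.6101,-0.6451,-3.6334)
cross product → J_v[:, 1] = (-1.8167,-3.1466,5.3637)
J_ω[:, 1] = z_1
entry J[3][1] = -0.8660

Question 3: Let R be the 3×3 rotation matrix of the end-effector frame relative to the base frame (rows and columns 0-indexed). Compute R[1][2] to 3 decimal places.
0.224

End-effector z-axis (col 2 of R) = (0.1294,0.2241,-0.9659)
R[1][2] = 0.2241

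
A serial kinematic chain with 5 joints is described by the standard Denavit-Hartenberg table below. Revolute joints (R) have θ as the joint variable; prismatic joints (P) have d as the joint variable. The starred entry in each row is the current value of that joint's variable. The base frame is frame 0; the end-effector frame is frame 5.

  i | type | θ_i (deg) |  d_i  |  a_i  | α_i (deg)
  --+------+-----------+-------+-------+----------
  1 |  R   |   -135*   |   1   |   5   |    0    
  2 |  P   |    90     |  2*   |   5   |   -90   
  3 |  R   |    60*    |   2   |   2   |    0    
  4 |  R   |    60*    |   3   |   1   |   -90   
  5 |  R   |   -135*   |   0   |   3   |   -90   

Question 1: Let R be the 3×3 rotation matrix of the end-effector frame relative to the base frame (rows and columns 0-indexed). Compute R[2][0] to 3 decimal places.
End-effector x-axis (col 0 of R) = (0.7500,0.2500,0.6124)
R[2][0] = 0.6124

0.612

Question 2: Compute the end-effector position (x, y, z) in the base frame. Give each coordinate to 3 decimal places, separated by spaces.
after link 1: o_1 = (-3.5355, -3.5355, 1.0000)
after link 2: o_2 = (0.0000, -7.0711, 3.0000)
after link 3: o_3 = (2.1213, -6.3640, 1.2679)
after link 4: o_4 = (3.8891, -3.8891, 0.4019)
after link 5: o_5 = (6.1391, -3.1391, 2.2390)

6.139 -3.139 2.239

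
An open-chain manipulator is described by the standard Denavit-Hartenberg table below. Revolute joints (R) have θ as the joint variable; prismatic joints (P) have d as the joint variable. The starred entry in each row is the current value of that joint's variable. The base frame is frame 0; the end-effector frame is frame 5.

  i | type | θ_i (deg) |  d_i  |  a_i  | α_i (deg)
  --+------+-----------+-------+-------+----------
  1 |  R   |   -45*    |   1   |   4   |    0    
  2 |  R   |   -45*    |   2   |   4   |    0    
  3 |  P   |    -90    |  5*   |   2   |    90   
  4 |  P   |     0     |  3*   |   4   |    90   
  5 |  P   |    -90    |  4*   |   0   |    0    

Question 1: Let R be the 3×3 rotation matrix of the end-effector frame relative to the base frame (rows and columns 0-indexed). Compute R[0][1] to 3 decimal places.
End-effector y-axis (col 1 of R) = (-1.0000,-0.0000,0.0000)
R[0][1] = -1.0000

-1.000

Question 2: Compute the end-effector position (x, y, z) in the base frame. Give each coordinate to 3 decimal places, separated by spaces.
-3.172 -3.828 4.000

after link 1: o_1 = (2.8284, -2.8284, 1.0000)
after link 2: o_2 = (2.8284, -6.8284, 3.0000)
after link 3: o_3 = (0.8284, -6.8284, 8.0000)
after link 4: o_4 = (-3.1716, -3.8284, 8.0000)
after link 5: o_5 = (-3.1716, -3.8284, 4.0000)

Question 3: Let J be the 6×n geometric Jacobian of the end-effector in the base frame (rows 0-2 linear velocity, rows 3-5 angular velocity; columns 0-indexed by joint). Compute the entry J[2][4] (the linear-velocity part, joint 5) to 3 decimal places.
prismatic axis z_4 = (-0.0000,0.0000,-1.0000)
J_v[:, 4] = z_4; J_ω[:, 4] = (0,0,0)
entry J[2][4] = -1.0000

-1.000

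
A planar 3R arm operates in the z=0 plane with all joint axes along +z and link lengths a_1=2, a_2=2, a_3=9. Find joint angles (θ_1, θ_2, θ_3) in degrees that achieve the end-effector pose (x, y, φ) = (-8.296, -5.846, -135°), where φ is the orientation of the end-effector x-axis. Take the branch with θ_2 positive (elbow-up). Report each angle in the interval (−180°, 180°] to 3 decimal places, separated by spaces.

wrist centre = target − a_3·(cos φ, sin φ) = (-1.9320, 0.5180)
cos θ_2 = (4.0011−2²−2²)/(2·2·2) = -0.4999; θ_2 = 119.9912° (elbow-up)
β = atan2(0.5180,-1.9320) = 164.9925°; ψ = atan2(1.7322,1.0003) = 59.9956°
θ_1 = β − ψ = 104.9968°
θ_3 = φ − θ_1 − θ_2 = 0.0119° (wrapped to (-180°,180°])

104.997 119.991 0.012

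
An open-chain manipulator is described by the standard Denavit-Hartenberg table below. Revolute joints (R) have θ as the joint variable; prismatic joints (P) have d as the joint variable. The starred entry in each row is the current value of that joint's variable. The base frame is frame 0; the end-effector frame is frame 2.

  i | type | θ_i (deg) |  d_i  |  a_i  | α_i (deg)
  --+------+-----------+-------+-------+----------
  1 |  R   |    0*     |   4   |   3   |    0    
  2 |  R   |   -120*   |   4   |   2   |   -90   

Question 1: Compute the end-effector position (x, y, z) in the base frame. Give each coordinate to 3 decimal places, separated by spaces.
after link 1: o_1 = (3.0000, 0.0000, 4.0000)
after link 2: o_2 = (2.0000, -1.7321, 8.0000)

2.000 -1.732 8.000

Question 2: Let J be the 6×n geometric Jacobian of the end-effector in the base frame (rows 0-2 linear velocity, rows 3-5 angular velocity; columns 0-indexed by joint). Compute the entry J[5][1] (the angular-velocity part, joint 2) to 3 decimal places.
1.000

axis z_1 = (0.0000,0.0000,1.0000); lever o_n−o_1 = (-1.0000,-1.7321,4.0000)
cross product → J_v[:, 1] = (1.7321,-1.0000,0.0000)
J_ω[:, 1] = z_1
entry J[5][1] = 1.0000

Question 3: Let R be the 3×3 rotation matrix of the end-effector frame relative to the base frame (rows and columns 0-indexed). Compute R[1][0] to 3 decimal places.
End-effector x-axis (col 0 of R) = (-0.5000,-0.8660,0.0000)
R[1][0] = -0.8660

-0.866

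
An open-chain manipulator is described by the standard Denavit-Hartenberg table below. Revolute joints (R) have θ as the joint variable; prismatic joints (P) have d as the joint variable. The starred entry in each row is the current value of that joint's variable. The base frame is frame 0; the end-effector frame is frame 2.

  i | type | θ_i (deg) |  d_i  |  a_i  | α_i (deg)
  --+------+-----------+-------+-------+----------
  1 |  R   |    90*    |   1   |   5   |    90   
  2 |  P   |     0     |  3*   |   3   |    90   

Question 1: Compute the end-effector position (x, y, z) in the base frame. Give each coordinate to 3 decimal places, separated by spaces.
3.000 8.000 1.000

after link 1: o_1 = (0.0000, 5.0000, 1.0000)
after link 2: o_2 = (3.0000, 8.0000, 1.0000)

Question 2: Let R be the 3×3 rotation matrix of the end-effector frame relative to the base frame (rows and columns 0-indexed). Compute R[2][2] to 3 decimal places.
-1.000

End-effector z-axis (col 2 of R) = (0.0000,-0.0000,-1.0000)
R[2][2] = -1.0000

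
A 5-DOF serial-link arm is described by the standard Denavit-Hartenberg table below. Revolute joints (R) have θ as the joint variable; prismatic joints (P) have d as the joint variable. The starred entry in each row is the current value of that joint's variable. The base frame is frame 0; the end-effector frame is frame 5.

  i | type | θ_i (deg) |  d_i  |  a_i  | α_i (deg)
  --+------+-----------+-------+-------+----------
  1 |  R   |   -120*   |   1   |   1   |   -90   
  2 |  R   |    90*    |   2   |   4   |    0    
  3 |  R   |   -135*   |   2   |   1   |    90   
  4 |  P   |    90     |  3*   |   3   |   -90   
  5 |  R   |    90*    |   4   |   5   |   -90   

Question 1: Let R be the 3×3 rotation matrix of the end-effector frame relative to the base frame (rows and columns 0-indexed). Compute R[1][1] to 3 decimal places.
-0.612

End-effector y-axis (col 1 of R) = (-0.3536,-0.6124,0.7071)
R[1][1] = -0.6124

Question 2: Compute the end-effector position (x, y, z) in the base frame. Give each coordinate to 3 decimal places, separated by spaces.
5.916 -3.754 -6.536

after link 1: o_1 = (-0.5000, -0.8660, 1.0000)
after link 2: o_2 = (1.2321, -1.8660, -3.0000)
after link 3: o_3 = (2.6105, -3.4784, -2.2929)
after link 4: o_4 = (6.2693, -3.1413, -0.1716)
after link 5: o_5 = (5.9157, -3.7537, -6.5355)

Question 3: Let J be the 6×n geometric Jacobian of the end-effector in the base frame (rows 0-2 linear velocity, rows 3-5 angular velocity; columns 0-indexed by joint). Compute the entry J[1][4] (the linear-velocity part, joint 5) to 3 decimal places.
axis z_4 = (0.3536,0.6124,-0.7071); lever o_n−o_4 = (-0.3536,-0.6124,-6.3640)
cross product → J_v[:, 4] = (-4.3301,2.5000,-0.0000)
J_ω[:, 4] = z_4
entry J[1][4] = 2.5000

2.500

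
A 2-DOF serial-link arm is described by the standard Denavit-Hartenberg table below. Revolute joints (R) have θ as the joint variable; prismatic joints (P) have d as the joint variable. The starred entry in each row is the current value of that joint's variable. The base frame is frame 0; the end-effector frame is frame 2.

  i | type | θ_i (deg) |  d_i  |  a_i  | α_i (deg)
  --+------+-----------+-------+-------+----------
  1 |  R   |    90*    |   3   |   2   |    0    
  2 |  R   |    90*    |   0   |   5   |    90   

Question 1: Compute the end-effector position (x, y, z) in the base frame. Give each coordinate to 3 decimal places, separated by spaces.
-5.000 2.000 3.000

after link 1: o_1 = (0.0000, 2.0000, 3.0000)
after link 2: o_2 = (-5.0000, 2.0000, 3.0000)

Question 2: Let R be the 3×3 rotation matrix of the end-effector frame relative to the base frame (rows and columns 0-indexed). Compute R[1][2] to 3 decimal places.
1.000

End-effector z-axis (col 2 of R) = (0.0000,1.0000,0.0000)
R[1][2] = 1.0000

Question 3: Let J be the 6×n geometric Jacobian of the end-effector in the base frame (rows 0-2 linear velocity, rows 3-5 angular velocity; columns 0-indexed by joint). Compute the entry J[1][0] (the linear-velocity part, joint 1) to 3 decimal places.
axis z_0 = ẑ; lever o_n−o_0 = (-5.0000,2.0000,3.0000)
cross product → J_v[:, 0] = (-2.0000,-5.0000,0.0000)
J_ω[:, 0] = z_0
entry J[1][0] = -5.0000

-5.000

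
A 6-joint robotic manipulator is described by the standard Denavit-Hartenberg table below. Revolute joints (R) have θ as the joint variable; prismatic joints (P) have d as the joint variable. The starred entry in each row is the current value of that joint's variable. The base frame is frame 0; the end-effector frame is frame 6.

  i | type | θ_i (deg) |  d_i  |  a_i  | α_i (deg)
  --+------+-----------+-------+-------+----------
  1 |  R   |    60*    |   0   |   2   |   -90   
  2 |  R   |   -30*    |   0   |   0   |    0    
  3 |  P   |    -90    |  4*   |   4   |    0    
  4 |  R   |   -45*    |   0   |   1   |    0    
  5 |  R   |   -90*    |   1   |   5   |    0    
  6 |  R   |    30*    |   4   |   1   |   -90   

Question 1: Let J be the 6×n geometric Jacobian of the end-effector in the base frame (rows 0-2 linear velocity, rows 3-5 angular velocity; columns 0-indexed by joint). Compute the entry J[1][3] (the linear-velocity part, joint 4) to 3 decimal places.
-4.571

axis z_3 = (-0.8660,0.5000,0.0000); lever o_n−o_3 = (-5.8137,-0.0696,-5.2779)
cross product → J_v[:, 3] = (-2.6390,-4.5708,2.9671)
J_ω[:, 3] = z_3
entry J[1][3] = -4.5708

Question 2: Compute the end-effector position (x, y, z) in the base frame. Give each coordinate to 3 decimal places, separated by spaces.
after link 1: o_1 = (1.0000, 1.7321, 0.0000)
after link 2: o_2 = (1.0000, 1.7321, 0.0000)
after link 3: o_3 = (-3.4641, 2.0000, 3.4641)
after link 4: o_4 = (-3.9471, 1.1635, 3.7229)
after link 5: o_5 = (-5.4601, 0.5428, -1.1067)
after link 6: o_6 = (-9.2778, 1.9304, -1.8138)

-9.278 1.930 -1.814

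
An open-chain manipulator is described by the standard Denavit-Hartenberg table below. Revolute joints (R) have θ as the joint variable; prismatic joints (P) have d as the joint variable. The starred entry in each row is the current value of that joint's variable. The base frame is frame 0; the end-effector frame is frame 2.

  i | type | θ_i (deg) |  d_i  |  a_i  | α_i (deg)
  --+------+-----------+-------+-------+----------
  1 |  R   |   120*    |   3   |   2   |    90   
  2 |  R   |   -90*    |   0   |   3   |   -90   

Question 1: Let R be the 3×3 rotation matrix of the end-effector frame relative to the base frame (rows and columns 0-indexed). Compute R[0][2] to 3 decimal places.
-0.500

End-effector z-axis (col 2 of R) = (-0.5000,0.8660,0.0000)
R[0][2] = -0.5000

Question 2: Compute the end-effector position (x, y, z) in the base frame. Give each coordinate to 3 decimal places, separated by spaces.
-1.000 1.732 0.000

after link 1: o_1 = (-1.0000, 1.7321, 3.0000)
after link 2: o_2 = (-1.0000, 1.7321, 0.0000)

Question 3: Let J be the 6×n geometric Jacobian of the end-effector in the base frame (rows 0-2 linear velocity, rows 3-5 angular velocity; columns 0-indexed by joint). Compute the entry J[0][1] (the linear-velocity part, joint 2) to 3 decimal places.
-1.500

axis z_1 = (0.8660,0.5000,0.0000); lever o_n−o_1 = (0.0000,0.0000,-3.0000)
cross product → J_v[:, 1] = (-1.5000,2.5981,0.0000)
J_ω[:, 1] = z_1
entry J[0][1] = -1.5000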